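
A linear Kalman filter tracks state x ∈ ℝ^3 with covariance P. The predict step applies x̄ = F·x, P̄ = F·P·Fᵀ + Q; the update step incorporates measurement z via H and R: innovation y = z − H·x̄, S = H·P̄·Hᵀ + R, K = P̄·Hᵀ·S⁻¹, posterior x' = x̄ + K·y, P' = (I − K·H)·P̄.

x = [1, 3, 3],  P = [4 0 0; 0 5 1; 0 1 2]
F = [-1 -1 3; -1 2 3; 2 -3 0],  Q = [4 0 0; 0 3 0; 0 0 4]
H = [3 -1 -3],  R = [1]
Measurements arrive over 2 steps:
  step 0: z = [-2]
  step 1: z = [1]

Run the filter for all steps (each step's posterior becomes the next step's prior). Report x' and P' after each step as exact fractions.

step 0: x̄ = F·x = [5, 14, -7]
step 0: P̄ = F·P·Fᵀ + Q = [25 15 -2; 15 57 -47; -2 -47 65]
step 0: y = z − H·x̄ = [-24]
step 0: S = H·P̄·Hᵀ + R = [532]
step 0: K = P̄·Hᵀ·S⁻¹ = [33/266; 129/532; -11/38]
step 0: x' = x̄ + K·y = [269/133, 1088/133, -1/19]
step 0: P' = (I − K·H)·P̄ = [2236/133 -267/266 325/19; -267/266 13683/532 -367/38; 325/19 -367/38 388/19]
step 1: x̄ = F·x = [-1378/133, 1886/133, -2726/133]
step 1: P̄ = F·P·Fᵀ + Q = [97691/532 4937/266 123469/532; 4937/266 12232/133 -1441/266; 123469/532 -1441/266 167459/532]
step 1: y = z − H·x̄ = [-2025/133]
step 1: S = H·P̄·Hᵀ + R = [34208/133]
step 1: K = P̄·Hᵀ·S⁻¹ = [-10901/17104; -2665/34208; -2017/2138]
step 1: x' = x̄ + K·y = [-11239/17104, 525661/34208, -13111/2138]
step 1: P' = (I − K·H)·P̄ = [676929/8552 99023/17104 331121/4276; 99023/17104 3092707/34208 -25999/1069; 331121/4276 -25999/1069 367131/4276]

step 0: x' = [269/133, 1088/133, -1/19], P' = [2236/133 -267/266 325/19; -267/266 13683/532 -367/38; 325/19 -367/38 388/19]
step 1: x' = [-11239/17104, 525661/34208, -13111/2138], P' = [676929/8552 99023/17104 331121/4276; 99023/17104 3092707/34208 -25999/1069; 331121/4276 -25999/1069 367131/4276]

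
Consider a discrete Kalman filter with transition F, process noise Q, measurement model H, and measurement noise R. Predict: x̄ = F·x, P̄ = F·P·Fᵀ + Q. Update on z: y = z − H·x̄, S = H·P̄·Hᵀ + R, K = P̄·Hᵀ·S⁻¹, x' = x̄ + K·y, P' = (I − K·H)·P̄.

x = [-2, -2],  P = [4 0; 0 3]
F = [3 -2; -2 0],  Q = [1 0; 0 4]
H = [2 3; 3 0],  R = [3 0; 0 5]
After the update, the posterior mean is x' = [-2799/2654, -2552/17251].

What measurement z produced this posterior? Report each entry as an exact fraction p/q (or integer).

z = [-3, -3]

x̄ = F·x = [-2, 4]
P̄ = F·P·Fᵀ + Q = [49 -24; -24 20]
S = H·P̄·Hᵀ + R = [91 78; 78 446]
K = P̄·Hᵀ·S⁻¹ = [5/1327 873/2654; 5484/17251 -288/1327]
x' − x̄ = [2509/2654, -71556/17251] = K·y
y = (KᵀK)⁻¹·Kᵀ·(x' − x̄) = [-11, 3]
z = y + H·x̄ = [-11, 3] + [8, -6] = [-3, -3]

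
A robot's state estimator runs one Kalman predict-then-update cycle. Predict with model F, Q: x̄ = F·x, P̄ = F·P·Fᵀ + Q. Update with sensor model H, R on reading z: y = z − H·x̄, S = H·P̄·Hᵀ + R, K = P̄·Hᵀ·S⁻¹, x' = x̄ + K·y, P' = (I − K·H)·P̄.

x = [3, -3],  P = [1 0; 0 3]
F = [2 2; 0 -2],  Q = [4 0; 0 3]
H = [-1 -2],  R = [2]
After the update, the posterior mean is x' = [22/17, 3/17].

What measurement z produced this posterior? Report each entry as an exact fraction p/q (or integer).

z = [-1]

x̄ = F·x = [0, 6]
P̄ = F·P·Fᵀ + Q = [20 -12; -12 15]
S = H·P̄·Hᵀ + R = [34]
K = P̄·Hᵀ·S⁻¹ = [2/17; -9/17]
x' − x̄ = [22/17, -99/17] = K·y
y = (KᵀK)⁻¹·Kᵀ·(x' − x̄) = [11]
z = y + H·x̄ = [11] + [-12] = [-1]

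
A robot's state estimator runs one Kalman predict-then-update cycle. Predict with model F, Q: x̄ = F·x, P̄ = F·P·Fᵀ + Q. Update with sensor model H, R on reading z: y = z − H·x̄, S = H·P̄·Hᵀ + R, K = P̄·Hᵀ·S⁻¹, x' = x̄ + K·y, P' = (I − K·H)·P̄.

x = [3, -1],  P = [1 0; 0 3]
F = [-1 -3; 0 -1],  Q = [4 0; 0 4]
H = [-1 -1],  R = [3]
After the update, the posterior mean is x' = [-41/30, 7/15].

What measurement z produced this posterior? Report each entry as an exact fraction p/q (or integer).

x̄ = F·x = [0, 1]
P̄ = F·P·Fᵀ + Q = [32 9; 9 7]
S = H·P̄·Hᵀ + R = [60]
K = P̄·Hᵀ·S⁻¹ = [-41/60; -4/15]
x' − x̄ = [-41/30, -8/15] = K·y
y = (KᵀK)⁻¹·Kᵀ·(x' − x̄) = [2]
z = y + H·x̄ = [2] + [-1] = [1]

z = [1]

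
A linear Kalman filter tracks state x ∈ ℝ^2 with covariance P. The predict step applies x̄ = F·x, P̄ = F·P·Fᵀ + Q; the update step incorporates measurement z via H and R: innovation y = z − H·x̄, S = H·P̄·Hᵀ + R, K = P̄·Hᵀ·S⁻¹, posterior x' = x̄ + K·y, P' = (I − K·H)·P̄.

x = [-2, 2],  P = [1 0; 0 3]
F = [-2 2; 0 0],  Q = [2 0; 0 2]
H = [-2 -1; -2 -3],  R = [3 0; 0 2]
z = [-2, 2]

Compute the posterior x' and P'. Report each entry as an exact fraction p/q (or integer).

x' = [199/125, -383/250]
P' = [144/125 -99/125; -99/125 183/250]

x̄ = F·x = [8, 0]
P̄ = F·P·Fᵀ + Q = [18 0; 0 2]
y = z − H·x̄ = [14, 18]
S = H·P̄·Hᵀ + R = [77 78; 78 92]
K = P̄·Hᵀ·S⁻¹ = [-63/125 9/250; 71/250 -153/500]
x' = x̄ + K·y = [199/125, -383/250]
P' = (I − K·H)·P̄ = [144/125 -99/125; -99/125 183/250]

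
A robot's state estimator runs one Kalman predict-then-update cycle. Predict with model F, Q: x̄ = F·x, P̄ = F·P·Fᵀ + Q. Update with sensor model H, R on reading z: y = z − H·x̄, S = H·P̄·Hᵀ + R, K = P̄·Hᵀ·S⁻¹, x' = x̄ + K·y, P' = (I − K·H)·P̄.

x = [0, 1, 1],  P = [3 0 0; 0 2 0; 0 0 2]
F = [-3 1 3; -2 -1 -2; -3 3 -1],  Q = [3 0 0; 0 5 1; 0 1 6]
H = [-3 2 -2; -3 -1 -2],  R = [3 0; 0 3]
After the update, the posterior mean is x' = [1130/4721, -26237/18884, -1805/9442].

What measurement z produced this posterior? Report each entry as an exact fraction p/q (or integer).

z = [-3, 1]

x̄ = F·x = [4, -3, 2]
P̄ = F·P·Fᵀ + Q = [50 4 27; 4 27 17; 27 17 53]
S = H·P̄·Hᵀ + R = [913 886; 886 1108]
K = P̄·Hᵀ·S⁻¹ = [-685/4721 -677/9442; 12257/37768 -24579/75536; 935/18884 -8449/37768]
x' − x̄ = [-17754/4721, 30415/18884, -20689/9442] = K·y
y = (KᵀK)⁻¹·Kᵀ·(x' − x̄) = [19, 14]
z = y + H·x̄ = [19, 14] + [-22, -13] = [-3, 1]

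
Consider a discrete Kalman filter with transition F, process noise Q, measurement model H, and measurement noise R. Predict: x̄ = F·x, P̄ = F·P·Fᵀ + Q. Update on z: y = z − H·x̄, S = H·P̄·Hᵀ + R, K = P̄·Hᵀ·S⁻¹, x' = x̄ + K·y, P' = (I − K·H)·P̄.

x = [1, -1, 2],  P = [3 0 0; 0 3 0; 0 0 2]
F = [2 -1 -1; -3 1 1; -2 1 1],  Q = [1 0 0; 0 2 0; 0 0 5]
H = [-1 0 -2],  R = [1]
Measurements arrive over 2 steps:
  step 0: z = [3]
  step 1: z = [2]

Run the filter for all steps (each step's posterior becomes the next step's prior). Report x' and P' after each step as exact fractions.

step 0: x̄ = F·x = [1, -2, -1]
step 0: P̄ = F·P·Fᵀ + Q = [18 -23 -17; -23 34 23; -17 23 22]
step 0: y = z − H·x̄ = [2]
step 0: S = H·P̄·Hᵀ + R = [39]
step 0: K = P̄·Hᵀ·S⁻¹ = [16/39; -23/39; -9/13]
step 0: x' = x̄ + K·y = [71/39, -124/39, -31/13]
step 0: P' = (I − K·H)·P̄ = [446/39 -529/39 -77/13; -529/39 797/39 92/13; -77/13 92/13 43/13]
step 1: x̄ = F·x = [359/39, -430/39, -359/39]
step 1: P̄ = F·P·Fᵀ + Q = [6341/39 -7954/39 -6302/39; -7954/39 10130/39 7954/39; -6302/39 7954/39 6497/39]
step 1: y = z − H·x̄ = [-281/39]
step 1: S = H·P̄·Hᵀ + R = [7160/39]
step 1: K = P̄·Hᵀ·S⁻¹ = [6263/7160; -3977/3580; -1673/1790]
step 1: x' = x̄ + K·y = [20783/7160, -10817/3580, -4423/1790]
step 1: P' = (I − K·H)·P̄ = [158369/7160 -91471/3580 -20579/1790; -91471/3580 59389/1790 11931/895; -20579/1790 11931/895 5563/895]

step 0: x' = [71/39, -124/39, -31/13], P' = [446/39 -529/39 -77/13; -529/39 797/39 92/13; -77/13 92/13 43/13]
step 1: x' = [20783/7160, -10817/3580, -4423/1790], P' = [158369/7160 -91471/3580 -20579/1790; -91471/3580 59389/1790 11931/895; -20579/1790 11931/895 5563/895]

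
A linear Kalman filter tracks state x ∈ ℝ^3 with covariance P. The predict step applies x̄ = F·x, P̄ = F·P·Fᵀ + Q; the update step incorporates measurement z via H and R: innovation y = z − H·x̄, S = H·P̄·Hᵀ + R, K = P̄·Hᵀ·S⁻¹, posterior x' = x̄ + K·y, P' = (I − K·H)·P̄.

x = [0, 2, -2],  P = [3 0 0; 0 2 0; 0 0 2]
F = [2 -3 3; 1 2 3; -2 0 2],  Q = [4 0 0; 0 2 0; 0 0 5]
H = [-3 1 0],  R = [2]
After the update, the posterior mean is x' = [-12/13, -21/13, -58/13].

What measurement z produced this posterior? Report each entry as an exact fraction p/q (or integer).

x̄ = F·x = [-12, -2, -4]
P̄ = F·P·Fᵀ + Q = [52 12 0; 12 31 6; 0 6 25]
S = H·P̄·Hᵀ + R = [429]
K = P̄·Hᵀ·S⁻¹ = [-48/143; -5/429; 2/143]
x' − x̄ = [144/13, 5/13, -6/13] = K·y
y = (KᵀK)⁻¹·Kᵀ·(x' − x̄) = [-33]
z = y + H·x̄ = [-33] + [34] = [1]

z = [1]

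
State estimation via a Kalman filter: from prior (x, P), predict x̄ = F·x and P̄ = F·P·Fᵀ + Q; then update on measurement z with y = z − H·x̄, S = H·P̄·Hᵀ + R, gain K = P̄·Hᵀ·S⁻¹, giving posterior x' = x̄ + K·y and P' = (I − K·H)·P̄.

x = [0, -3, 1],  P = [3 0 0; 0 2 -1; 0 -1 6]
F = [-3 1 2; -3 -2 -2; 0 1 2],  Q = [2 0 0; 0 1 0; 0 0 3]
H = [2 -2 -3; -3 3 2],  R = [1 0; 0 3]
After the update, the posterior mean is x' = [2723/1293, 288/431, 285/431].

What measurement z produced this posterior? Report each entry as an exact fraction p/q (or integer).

z = [1, -3]

x̄ = F·x = [-1, 4, -1]
P̄ = F·P·Fᵀ + Q = [51 5 22; 5 52 -22; 22 -22 25]
S = H·P̄·Hᵀ + R = [70 -136; -136 412]
K = P̄·Hᵀ·S⁻¹ = [-259/1293 -761/2586; 69/431 497/1724; -483/862 -331/862]
x' − x̄ = [4016/1293, -1436/431, 716/431] = K·y
y = (KᵀK)⁻¹·Kᵀ·(x' − x̄) = [8, -16]
z = y + H·x̄ = [8, -16] + [-7, 13] = [1, -3]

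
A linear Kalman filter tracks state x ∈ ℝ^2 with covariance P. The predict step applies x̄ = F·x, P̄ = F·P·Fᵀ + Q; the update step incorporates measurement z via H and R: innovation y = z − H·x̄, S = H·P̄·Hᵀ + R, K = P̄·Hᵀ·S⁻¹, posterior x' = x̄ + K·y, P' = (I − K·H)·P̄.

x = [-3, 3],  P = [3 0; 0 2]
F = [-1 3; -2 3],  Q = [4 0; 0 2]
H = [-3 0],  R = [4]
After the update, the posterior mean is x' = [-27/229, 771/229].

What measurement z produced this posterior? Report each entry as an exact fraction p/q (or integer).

z = [1]

x̄ = F·x = [12, 15]
P̄ = F·P·Fᵀ + Q = [25 24; 24 32]
S = H·P̄·Hᵀ + R = [229]
K = P̄·Hᵀ·S⁻¹ = [-75/229; -72/229]
x' − x̄ = [-2775/229, -2664/229] = K·y
y = (KᵀK)⁻¹·Kᵀ·(x' − x̄) = [37]
z = y + H·x̄ = [37] + [-36] = [1]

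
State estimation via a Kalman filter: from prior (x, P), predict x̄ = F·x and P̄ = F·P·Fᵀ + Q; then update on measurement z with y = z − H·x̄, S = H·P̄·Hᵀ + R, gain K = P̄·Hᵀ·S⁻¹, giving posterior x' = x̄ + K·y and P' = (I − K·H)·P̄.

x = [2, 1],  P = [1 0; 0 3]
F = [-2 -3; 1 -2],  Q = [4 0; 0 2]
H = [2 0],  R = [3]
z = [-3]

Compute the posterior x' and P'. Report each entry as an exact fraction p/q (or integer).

x' = [-21/13, 32/13]
P' = [105/143 48/143; 48/143 1121/143]

x̄ = F·x = [-7, 0]
P̄ = F·P·Fᵀ + Q = [35 16; 16 15]
y = z − H·x̄ = [11]
S = H·P̄·Hᵀ + R = [143]
K = P̄·Hᵀ·S⁻¹ = [70/143; 32/143]
x' = x̄ + K·y = [-21/13, 32/13]
P' = (I − K·H)·P̄ = [105/143 48/143; 48/143 1121/143]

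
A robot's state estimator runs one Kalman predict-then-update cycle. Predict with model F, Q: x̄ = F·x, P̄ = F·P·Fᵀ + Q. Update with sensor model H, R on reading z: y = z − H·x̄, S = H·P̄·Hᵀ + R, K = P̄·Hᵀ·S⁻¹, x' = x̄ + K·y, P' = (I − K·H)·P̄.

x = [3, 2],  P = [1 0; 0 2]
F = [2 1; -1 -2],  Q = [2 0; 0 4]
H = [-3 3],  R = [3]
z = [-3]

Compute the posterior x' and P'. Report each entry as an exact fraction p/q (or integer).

x̄ = F·x = [8, -7]
P̄ = F·P·Fᵀ + Q = [8 -6; -6 13]
y = z − H·x̄ = [42]
S = H·P̄·Hᵀ + R = [300]
K = P̄·Hᵀ·S⁻¹ = [-7/50; 19/100]
x' = x̄ + K·y = [53/25, 49/50]
P' = (I − K·H)·P̄ = [53/25 99/50; 99/50 217/100]

x' = [53/25, 49/50]
P' = [53/25 99/50; 99/50 217/100]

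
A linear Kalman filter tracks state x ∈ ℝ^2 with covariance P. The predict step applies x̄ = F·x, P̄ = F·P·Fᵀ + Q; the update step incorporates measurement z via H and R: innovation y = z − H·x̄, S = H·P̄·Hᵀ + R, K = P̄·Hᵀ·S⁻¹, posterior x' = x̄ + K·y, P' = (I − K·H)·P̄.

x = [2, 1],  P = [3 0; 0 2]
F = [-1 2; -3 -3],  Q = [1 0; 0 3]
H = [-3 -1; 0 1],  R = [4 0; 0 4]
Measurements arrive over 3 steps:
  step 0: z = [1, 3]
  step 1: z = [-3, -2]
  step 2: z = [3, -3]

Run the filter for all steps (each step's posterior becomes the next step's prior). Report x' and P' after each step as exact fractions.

step 0: x̄ = F·x = [0, -9]
step 0: P̄ = F·P·Fᵀ + Q = [12 -3; -3 48]
step 0: y = z − H·x̄ = [-8, 12]
step 0: S = H·P̄·Hᵀ + R = [142 -39; -39 52]
step 0: K = P̄·Hᵀ·S⁻¹ = [-141/451 -1713/5863; -12/451 5295/5863]
step 0: x' = x̄ + K·y = [-5892/5863, 12021/5863]
step 0: P' = (I − K·H)·P̄ = [4728/5863 -6852/5863; -6852/5863 21180/5863]
step 1: x̄ = F·x = [29934/5863, -18387/5863]
step 1: P̄ = F·P·Fᵀ + Q = [122719/5863 -92340/5863; -92340/5863 127425/5863]
step 1: y = z − H·x̄ = [53826/5863, 6661/5863]
step 1: S = H·P̄·Hᵀ + R = [701308/5863 149595/5863; 149595/5863 150877/5863]
step 1: K = P̄·Hᵀ·S⁻¹ = [-4741743/14230357 -4007835/14230357; 598380/14230357 11425125/14230357]
step 1: x' = x̄ + K·y = [24568695/14230357, -26154258/14230357]
step 1: P' = (I − K·H)·P̄ = [11666104/14230357 -16031340/14230357; -16031340/14230357 45700500/14230357]
step 2: x̄ = F·x = [-76877211/14230357, 4756689/14230357]
step 2: P̄ = F·P·Fᵀ + Q = [272823821/14230357 -191110668/14230357; -191110668/14230357 270426387/14230357]
step 2: y = z − H·x̄ = [-183183873/14230357, -47447760/14230357]
step 2: S = H·P̄·Hᵀ + R = [1636098196/14230357 302905617/14230357; 302905617/14230357 327347815/14230357]
step 2: K = P̄·Hᵀ·S⁻¹ = [-10363527117/31188350143 -8618526609/31188350143; 1211622468/31188350143 24643957359/31188350143]
step 2: x' = x̄ + K·y = [-6346471656/31188350143, -87341237361/31188350143]
step 2: P' = (I − K·H)·P̄ = [25309404968/31188350143 -34474106436/31188350143; -34474106436/31188350143 98575829436/31188350143]

step 0: x' = [-5892/5863, 12021/5863], P' = [4728/5863 -6852/5863; -6852/5863 21180/5863]
step 1: x' = [24568695/14230357, -26154258/14230357], P' = [11666104/14230357 -16031340/14230357; -16031340/14230357 45700500/14230357]
step 2: x' = [-6346471656/31188350143, -87341237361/31188350143], P' = [25309404968/31188350143 -34474106436/31188350143; -34474106436/31188350143 98575829436/31188350143]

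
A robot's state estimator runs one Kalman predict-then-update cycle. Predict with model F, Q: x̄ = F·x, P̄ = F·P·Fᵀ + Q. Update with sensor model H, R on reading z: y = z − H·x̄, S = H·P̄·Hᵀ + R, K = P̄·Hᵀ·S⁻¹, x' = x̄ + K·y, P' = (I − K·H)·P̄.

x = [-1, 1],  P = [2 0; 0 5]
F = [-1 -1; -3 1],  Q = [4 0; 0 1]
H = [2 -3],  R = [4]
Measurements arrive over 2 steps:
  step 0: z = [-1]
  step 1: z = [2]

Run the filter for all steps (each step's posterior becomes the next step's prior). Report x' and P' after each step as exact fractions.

step 0: x' = [209/252, 17/18], P' = [2411/252 113/18; 113/18 41/9]
step 1: x' = [-2263/1113, -29156/14469], P' = [6263/371 12946/1113; 12946/1113 122120/14469]

step 0: x̄ = F·x = [0, 4]
step 0: P̄ = F·P·Fᵀ + Q = [11 1; 1 24]
step 0: y = z − H·x̄ = [11]
step 0: S = H·P̄·Hᵀ + R = [252]
step 0: K = P̄·Hᵀ·S⁻¹ = [19/252; -5/18]
step 0: x' = x̄ + K·y = [209/252, 17/18]
step 0: P' = (I − K·H)·P̄ = [2411/252 113/18; 113/18 41/9]
step 1: x̄ = F·x = [-149/84, -389/252]
step 1: P̄ = F·P·Fᵀ + Q = [859/28 3083/84; 3083/84 13607/252]
step 1: y = z − H·x̄ = [11/12]
step 1: S = H·P̄·Hᵀ + R = [689/4]
step 1: K = P̄·Hᵀ·S⁻¹ = [-15/53; -1063/2067]
step 1: x' = x̄ + K·y = [-2263/1113, -29156/14469]
step 1: P' = (I − K·H)·P̄ = [6263/371 12946/1113; 12946/1113 122120/14469]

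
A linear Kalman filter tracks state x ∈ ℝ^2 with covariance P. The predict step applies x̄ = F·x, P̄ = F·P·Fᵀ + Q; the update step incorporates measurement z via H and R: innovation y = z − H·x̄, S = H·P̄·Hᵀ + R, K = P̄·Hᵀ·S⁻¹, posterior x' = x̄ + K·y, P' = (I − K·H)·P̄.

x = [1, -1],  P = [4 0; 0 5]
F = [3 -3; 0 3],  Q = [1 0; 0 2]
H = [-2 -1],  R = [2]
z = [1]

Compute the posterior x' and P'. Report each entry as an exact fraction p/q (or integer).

x̄ = F·x = [6, -3]
P̄ = F·P·Fᵀ + Q = [82 -45; -45 47]
y = z − H·x̄ = [10]
S = H·P̄·Hᵀ + R = [197]
K = P̄·Hᵀ·S⁻¹ = [-119/197; 43/197]
x' = x̄ + K·y = [-8/197, -161/197]
P' = (I − K·H)·P̄ = [1993/197 -3748/197; -3748/197 7410/197]

x' = [-8/197, -161/197]
P' = [1993/197 -3748/197; -3748/197 7410/197]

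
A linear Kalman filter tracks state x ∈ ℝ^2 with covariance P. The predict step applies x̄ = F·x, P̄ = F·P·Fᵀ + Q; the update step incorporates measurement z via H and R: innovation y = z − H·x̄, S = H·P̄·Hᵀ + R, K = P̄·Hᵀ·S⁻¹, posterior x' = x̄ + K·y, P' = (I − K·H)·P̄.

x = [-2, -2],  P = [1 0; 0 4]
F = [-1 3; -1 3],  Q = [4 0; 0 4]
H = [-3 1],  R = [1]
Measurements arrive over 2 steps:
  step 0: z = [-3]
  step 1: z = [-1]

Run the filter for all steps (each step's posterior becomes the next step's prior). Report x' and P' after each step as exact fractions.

step 0: x̄ = F·x = [-4, -4]
step 0: P̄ = F·P·Fᵀ + Q = [41 37; 37 41]
step 0: y = z − H·x̄ = [-11]
step 0: S = H·P̄·Hᵀ + R = [189]
step 0: K = P̄·Hᵀ·S⁻¹ = [-86/189; -10/27]
step 0: x' = x̄ + K·y = [190/189, 2/27]
step 0: P' = (I − K·H)·P̄ = [353/189 139/27; 139/27 407/27]
step 1: x̄ = F·x = [-148/189, -148/189]
step 1: P̄ = F·P·Fᵀ + Q = [20912/189 20156/189; 20156/189 20912/189]
step 1: y = z − H·x̄ = [-485/189]
step 1: S = H·P̄·Hᵀ + R = [88373/189]
step 1: K = P̄·Hᵀ·S⁻¹ = [-42580/88373; -39556/88373]
step 1: x' = x̄ + K·y = [40064/88373, 32304/88373]
step 1: P' = (I − K·H)·P̄ = [185184/88373 512972/88373; 512972/88373 1499360/88373]

step 0: x' = [190/189, 2/27], P' = [353/189 139/27; 139/27 407/27]
step 1: x' = [40064/88373, 32304/88373], P' = [185184/88373 512972/88373; 512972/88373 1499360/88373]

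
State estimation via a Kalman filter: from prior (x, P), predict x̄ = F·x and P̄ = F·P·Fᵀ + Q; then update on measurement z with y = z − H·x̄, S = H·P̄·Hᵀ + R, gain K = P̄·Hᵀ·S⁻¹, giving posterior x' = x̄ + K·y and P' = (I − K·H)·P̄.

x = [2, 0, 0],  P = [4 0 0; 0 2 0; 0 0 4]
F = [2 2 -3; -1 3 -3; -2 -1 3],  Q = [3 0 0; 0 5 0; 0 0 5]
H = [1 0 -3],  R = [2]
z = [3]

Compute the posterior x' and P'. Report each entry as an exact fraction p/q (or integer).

x̄ = F·x = [4, -2, -4]
P̄ = F·P·Fᵀ + Q = [63 40 -56; 40 63 -34; -56 -34 59]
y = z − H·x̄ = [-13]
S = H·P̄·Hᵀ + R = [932]
K = P̄·Hᵀ·S⁻¹ = [231/932; 71/466; -1/4]
x' = x̄ + K·y = [725/932, -1855/466, -3/4]
P' = (I − K·H)·P̄ = [5355/932 2239/466 7/4; 2239/466 9638/233 3/2; 7/4 3/2 3/4]

x' = [725/932, -1855/466, -3/4]
P' = [5355/932 2239/466 7/4; 2239/466 9638/233 3/2; 7/4 3/2 3/4]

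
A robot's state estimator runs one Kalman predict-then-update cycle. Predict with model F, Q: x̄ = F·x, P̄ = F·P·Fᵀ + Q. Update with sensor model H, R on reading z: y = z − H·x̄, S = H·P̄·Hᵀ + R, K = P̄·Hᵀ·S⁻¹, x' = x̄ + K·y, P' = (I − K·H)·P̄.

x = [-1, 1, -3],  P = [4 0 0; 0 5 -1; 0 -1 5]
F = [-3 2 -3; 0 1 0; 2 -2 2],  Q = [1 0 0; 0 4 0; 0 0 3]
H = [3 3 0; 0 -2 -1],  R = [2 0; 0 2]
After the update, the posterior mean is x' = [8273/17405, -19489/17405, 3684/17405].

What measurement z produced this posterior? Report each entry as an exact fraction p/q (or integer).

z = [-2, 2]

x̄ = F·x = [14, 1, -10]
P̄ = F·P·Fᵀ + Q = [114 13 -84; 13 9 -12; -84 -12 67]
S = H·P̄·Hᵀ + R = [1343 156; 156 57]
K = P̄·Hᵀ·S⁻¹ = [4223/17405 18458/52215; 1566/17405 -6118/17405; -3236/17405 -12821/52215]
x' − x̄ = [-235397/17405, -36894/17405, 177734/17405] = K·y
y = (KᵀK)⁻¹·Kᵀ·(x' − x̄) = [-47, -6]
z = y + H·x̄ = [-47, -6] + [45, 8] = [-2, 2]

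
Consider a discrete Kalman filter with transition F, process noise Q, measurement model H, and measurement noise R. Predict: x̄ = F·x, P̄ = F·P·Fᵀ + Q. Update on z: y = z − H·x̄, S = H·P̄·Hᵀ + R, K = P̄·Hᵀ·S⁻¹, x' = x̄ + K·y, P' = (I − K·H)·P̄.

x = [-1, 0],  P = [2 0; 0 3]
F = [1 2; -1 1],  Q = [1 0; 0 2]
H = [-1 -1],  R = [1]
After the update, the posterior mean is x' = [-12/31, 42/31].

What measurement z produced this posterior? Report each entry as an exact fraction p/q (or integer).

x̄ = F·x = [-1, 1]
P̄ = F·P·Fᵀ + Q = [15 4; 4 7]
S = H·P̄·Hᵀ + R = [31]
K = P̄·Hᵀ·S⁻¹ = [-19/31; -11/31]
x' − x̄ = [19/31, 11/31] = K·y
y = (KᵀK)⁻¹·Kᵀ·(x' − x̄) = [-1]
z = y + H·x̄ = [-1] + [0] = [-1]

z = [-1]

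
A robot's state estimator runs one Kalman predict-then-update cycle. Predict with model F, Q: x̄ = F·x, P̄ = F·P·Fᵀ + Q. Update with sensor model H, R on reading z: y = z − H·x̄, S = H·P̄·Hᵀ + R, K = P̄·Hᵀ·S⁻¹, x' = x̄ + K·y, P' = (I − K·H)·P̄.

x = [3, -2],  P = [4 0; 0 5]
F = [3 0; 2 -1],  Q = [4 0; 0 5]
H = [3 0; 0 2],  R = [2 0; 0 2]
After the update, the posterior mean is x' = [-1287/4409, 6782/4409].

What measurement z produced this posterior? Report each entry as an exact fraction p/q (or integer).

x̄ = F·x = [9, 8]
P̄ = F·P·Fᵀ + Q = [40 24; 24 26]
S = H·P̄·Hᵀ + R = [362 144; 144 106]
K = P̄·Hᵀ·S⁻¹ = [1452/4409 24/4409; 36/4409 2114/4409]
x' − x̄ = [-40968/4409, -28490/4409] = K·y
y = (KᵀK)⁻¹·Kᵀ·(x' − x̄) = [-28, -13]
z = y + H·x̄ = [-28, -13] + [27, 16] = [-1, 3]

z = [-1, 3]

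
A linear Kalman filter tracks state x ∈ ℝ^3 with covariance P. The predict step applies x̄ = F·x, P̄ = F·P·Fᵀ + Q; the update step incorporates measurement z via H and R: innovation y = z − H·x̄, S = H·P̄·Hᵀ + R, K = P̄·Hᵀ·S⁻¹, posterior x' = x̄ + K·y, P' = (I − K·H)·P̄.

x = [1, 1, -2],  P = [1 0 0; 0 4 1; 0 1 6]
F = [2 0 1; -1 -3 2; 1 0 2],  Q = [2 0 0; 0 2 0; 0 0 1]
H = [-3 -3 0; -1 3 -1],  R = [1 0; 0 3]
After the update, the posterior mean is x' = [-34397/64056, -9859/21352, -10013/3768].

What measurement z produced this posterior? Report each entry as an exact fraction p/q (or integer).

z = [3, 2]

x̄ = F·x = [0, -8, -3]
P̄ = F·P·Fᵀ + Q = [12 7 14; 7 51 17; 14 17 26]
S = H·P̄·Hᵀ + R = [694 -372; -372 384]
K = P̄·Hᵀ·S⁻¹ = [-1979/10676 -12337/64056; -1569/10676 4133/21352; -155/628 -793/3768]
x' − x̄ = [-34397/64056, 160957/21352, 1291/3768] = K·y
y = (KᵀK)⁻¹·Kᵀ·(x' − x̄) = [-21, 23]
z = y + H·x̄ = [-21, 23] + [24, -21] = [3, 2]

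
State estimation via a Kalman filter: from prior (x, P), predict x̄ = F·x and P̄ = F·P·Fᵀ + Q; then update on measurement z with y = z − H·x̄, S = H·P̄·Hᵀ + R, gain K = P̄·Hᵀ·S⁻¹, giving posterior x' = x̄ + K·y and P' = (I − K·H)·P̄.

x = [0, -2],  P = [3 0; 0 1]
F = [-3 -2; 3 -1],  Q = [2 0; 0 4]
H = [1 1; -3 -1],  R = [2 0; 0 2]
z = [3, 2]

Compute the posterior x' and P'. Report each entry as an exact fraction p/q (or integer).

x' = [-2579/1058, 2900/529]
P' = [464/529 -887/529; -887/529 2187/529]

x̄ = F·x = [4, 2]
P̄ = F·P·Fᵀ + Q = [33 -25; -25 32]
y = z − H·x̄ = [-3, 16]
S = H·P̄·Hᵀ + R = [17 -31; -31 181]
K = P̄·Hᵀ·S⁻¹ = [-423/1058 -505/1058; 650/529 237/529]
x' = x̄ + K·y = [-2579/1058, 2900/529]
P' = (I − K·H)·P̄ = [464/529 -887/529; -887/529 2187/529]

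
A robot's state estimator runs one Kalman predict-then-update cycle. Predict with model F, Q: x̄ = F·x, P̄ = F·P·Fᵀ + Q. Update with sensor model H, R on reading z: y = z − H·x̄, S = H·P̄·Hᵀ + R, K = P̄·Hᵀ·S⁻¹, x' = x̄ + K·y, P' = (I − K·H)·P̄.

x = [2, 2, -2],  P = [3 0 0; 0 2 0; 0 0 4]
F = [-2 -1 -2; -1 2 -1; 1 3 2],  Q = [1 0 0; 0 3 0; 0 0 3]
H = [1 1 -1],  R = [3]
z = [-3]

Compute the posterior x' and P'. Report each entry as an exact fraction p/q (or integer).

x̄ = F·x = [-2, 4, 4]
P̄ = F·P·Fᵀ + Q = [31 10 -28; 10 18 1; -28 1 40]
y = z − H·x̄ = [-1]
S = H·P̄·Hᵀ + R = [166]
K = P̄·Hᵀ·S⁻¹ = [69/166; 27/166; -67/166]
x' = x̄ + K·y = [-401/166, 637/166, 731/166]
P' = (I − K·H)·P̄ = [385/166 -203/166 -25/166; -203/166 2259/166 1975/166; -25/166 1975/166 2151/166]

x' = [-401/166, 637/166, 731/166]
P' = [385/166 -203/166 -25/166; -203/166 2259/166 1975/166; -25/166 1975/166 2151/166]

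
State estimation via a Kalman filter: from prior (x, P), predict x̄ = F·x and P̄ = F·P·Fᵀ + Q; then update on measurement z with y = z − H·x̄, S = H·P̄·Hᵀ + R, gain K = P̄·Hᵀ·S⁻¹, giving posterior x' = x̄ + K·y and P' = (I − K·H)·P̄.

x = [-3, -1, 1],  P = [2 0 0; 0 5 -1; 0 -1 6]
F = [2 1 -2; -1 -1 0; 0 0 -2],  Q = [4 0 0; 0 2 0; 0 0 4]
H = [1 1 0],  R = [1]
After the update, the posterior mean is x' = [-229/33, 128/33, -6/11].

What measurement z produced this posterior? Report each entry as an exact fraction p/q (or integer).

z = [-3]

x̄ = F·x = [-9, 4, -2]
P̄ = F·P·Fᵀ + Q = [45 -11 26; -11 9 -2; 26 -2 28]
S = H·P̄·Hᵀ + R = [33]
K = P̄·Hᵀ·S⁻¹ = [34/33; -2/33; 8/11]
x' − x̄ = [68/33, -4/33, 16/11] = K·y
y = (KᵀK)⁻¹·Kᵀ·(x' − x̄) = [2]
z = y + H·x̄ = [2] + [-5] = [-3]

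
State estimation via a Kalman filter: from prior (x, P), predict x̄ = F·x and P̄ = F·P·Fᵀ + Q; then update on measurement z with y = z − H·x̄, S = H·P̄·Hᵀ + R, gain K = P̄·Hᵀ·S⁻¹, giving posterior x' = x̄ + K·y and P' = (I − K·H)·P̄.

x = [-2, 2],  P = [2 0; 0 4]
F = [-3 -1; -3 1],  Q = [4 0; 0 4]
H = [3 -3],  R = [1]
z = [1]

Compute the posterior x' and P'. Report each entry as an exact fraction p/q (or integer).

x' = [1336/217, 1268/217]
P' = [4346/217 4334/217; 4334/217 4346/217]

x̄ = F·x = [4, 8]
P̄ = F·P·Fᵀ + Q = [26 14; 14 26]
y = z − H·x̄ = [13]
S = H·P̄·Hᵀ + R = [217]
K = P̄·Hᵀ·S⁻¹ = [36/217; -36/217]
x' = x̄ + K·y = [1336/217, 1268/217]
P' = (I − K·H)·P̄ = [4346/217 4334/217; 4334/217 4346/217]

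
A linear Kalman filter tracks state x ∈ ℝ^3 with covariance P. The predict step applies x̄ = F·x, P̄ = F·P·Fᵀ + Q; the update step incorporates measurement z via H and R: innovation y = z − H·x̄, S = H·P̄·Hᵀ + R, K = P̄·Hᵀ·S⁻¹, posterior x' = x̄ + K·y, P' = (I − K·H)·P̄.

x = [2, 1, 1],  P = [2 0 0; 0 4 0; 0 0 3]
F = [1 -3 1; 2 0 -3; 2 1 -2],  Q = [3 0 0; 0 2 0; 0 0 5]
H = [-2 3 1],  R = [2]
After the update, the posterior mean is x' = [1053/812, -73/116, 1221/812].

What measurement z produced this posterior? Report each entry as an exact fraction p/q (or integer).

z = [-3]

x̄ = F·x = [0, 1, 3]
P̄ = F·P·Fᵀ + Q = [44 -5 -14; -5 37 26; -14 26 29]
S = H·P̄·Hᵀ + R = [812]
K = P̄·Hᵀ·S⁻¹ = [-117/812; 21/116; 135/812]
x' − x̄ = [1053/812, -189/116, -1215/812] = K·y
y = (KᵀK)⁻¹·Kᵀ·(x' − x̄) = [-9]
z = y + H·x̄ = [-9] + [6] = [-3]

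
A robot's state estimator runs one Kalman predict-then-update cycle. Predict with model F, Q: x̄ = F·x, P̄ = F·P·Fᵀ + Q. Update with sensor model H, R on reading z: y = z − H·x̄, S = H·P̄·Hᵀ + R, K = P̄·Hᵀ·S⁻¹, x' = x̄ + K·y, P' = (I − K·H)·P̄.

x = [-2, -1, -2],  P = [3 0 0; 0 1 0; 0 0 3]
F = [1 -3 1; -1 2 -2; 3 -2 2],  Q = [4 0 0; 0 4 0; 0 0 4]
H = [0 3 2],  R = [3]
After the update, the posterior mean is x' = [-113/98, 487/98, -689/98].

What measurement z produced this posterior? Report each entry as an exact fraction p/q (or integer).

z = [1]

x̄ = F·x = [-1, 4, -8]
P̄ = F·P·Fᵀ + Q = [19 -15 21; -15 23 -25; 21 -25 47]
S = H·P̄·Hᵀ + R = [98]
K = P̄·Hᵀ·S⁻¹ = [-3/98; 19/98; 19/98]
x' − x̄ = [-15/98, 95/98, 95/98] = K·y
y = (KᵀK)⁻¹·Kᵀ·(x' − x̄) = [5]
z = y + H·x̄ = [5] + [-4] = [1]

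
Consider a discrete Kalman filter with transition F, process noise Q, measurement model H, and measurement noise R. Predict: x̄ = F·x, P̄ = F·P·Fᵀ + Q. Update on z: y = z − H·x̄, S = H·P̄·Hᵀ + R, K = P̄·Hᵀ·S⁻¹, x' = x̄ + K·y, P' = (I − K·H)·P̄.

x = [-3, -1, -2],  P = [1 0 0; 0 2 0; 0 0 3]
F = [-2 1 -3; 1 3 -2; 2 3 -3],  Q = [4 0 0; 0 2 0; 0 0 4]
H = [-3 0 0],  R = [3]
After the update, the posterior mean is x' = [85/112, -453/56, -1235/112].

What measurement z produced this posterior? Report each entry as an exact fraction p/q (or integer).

z = [-2]

x̄ = F·x = [11, -2, -3]
P̄ = F·P·Fᵀ + Q = [37 22 29; 22 33 38; 29 38 53]
S = H·P̄·Hᵀ + R = [336]
K = P̄·Hᵀ·S⁻¹ = [-37/112; -11/56; -29/112]
x' − x̄ = [-1147/112, -341/56, -899/112] = K·y
y = (KᵀK)⁻¹·Kᵀ·(x' − x̄) = [31]
z = y + H·x̄ = [31] + [-33] = [-2]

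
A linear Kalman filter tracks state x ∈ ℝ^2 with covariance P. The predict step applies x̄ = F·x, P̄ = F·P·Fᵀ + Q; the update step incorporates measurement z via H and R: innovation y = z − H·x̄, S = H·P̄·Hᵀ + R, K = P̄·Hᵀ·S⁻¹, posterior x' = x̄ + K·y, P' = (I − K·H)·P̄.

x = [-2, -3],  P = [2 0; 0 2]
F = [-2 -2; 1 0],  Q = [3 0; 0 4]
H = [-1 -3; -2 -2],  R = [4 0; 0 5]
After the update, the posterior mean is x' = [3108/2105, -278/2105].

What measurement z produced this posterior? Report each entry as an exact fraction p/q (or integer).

x̄ = F·x = [10, -2]
P̄ = F·P·Fᵀ + Q = [19 -4; -4 6]
S = H·P̄·Hᵀ + R = [53 42; 42 73]
K = P̄·Hᵀ·S⁻¹ = [749/2105 -1296/2105; -854/2105 376/2105]
x' − x̄ = [-17942/2105, 3932/2105] = K·y
y = (KᵀK)⁻¹·Kᵀ·(x' − x̄) = [2, 15]
z = y + H·x̄ = [2, 15] + [-4, -16] = [-2, -1]

z = [-2, -1]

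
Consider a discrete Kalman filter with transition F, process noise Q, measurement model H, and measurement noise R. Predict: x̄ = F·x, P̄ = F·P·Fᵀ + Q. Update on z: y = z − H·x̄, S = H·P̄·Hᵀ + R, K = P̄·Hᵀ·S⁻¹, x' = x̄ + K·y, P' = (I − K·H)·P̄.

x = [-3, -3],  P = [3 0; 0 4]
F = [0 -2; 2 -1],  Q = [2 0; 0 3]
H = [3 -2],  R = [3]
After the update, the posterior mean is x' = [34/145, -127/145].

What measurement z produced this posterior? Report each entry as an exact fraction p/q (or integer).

x̄ = F·x = [6, -3]
P̄ = F·P·Fᵀ + Q = [18 8; 8 19]
S = H·P̄·Hᵀ + R = [145]
K = P̄·Hᵀ·S⁻¹ = [38/145; -14/145]
x' − x̄ = [-836/145, 308/145] = K·y
y = (KᵀK)⁻¹·Kᵀ·(x' − x̄) = [-22]
z = y + H·x̄ = [-22] + [24] = [2]

z = [2]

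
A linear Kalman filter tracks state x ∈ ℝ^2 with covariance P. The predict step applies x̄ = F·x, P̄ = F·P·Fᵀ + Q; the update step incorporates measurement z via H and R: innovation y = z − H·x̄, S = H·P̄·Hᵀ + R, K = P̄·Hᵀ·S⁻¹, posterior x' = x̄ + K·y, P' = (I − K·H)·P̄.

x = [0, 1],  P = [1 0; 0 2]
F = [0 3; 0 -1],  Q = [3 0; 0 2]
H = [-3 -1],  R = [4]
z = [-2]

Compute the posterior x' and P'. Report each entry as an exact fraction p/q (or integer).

x̄ = F·x = [3, -1]
P̄ = F·P·Fᵀ + Q = [21 -6; -6 4]
y = z − H·x̄ = [6]
S = H·P̄·Hᵀ + R = [161]
K = P̄·Hᵀ·S⁻¹ = [-57/161; 2/23]
x' = x̄ + K·y = [141/161, -11/23]
P' = (I − K·H)·P̄ = [132/161 -24/23; -24/23 64/23]

x' = [141/161, -11/23]
P' = [132/161 -24/23; -24/23 64/23]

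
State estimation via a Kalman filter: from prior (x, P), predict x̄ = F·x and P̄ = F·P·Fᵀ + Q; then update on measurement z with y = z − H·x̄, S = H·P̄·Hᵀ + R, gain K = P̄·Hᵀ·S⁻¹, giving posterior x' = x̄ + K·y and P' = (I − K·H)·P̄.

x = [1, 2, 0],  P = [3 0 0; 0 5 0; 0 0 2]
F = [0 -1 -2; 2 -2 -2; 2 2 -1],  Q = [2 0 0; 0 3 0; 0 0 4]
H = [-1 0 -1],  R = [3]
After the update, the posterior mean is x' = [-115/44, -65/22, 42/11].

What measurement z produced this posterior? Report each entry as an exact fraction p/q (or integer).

x̄ = F·x = [-2, -2, 6]
P̄ = F·P·Fᵀ + Q = [15 18 -6; 18 43 -4; -6 -4 38]
S = H·P̄·Hᵀ + R = [44]
K = P̄·Hᵀ·S⁻¹ = [-9/44; -7/22; -8/11]
x' − x̄ = [-27/44, -21/22, -24/11] = K·y
y = (KᵀK)⁻¹·Kᵀ·(x' − x̄) = [3]
z = y + H·x̄ = [3] + [-4] = [-1]

z = [-1]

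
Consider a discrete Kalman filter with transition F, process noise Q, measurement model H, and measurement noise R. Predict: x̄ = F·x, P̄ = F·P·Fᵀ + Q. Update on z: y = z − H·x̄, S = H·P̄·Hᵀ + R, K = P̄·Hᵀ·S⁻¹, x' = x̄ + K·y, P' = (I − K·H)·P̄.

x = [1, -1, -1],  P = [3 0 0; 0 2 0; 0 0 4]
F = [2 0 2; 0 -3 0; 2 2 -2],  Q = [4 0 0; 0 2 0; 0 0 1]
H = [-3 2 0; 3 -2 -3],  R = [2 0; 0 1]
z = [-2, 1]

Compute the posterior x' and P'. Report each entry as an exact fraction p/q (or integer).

x̄ = F·x = [0, 3, 2]
P̄ = F·P·Fᵀ + Q = [32 0 -4; 0 20 -12; -4 -12 37]
y = z − H·x̄ = [-8, 13]
S = H·P̄·Hᵀ + R = [370 -332; -332 630]
K = P̄·Hᵀ·S⁻¹ = [-6156/30719 2022/30719; 5968/30719 2950/30719; -10107/30719 -20307/61438]
x' = x̄ + K·y = [75534/30719, 82763/30719, 20597/61438]
P' = (I − K·H)·P̄ = [173656/30719 254328/30719 3430/30719; 254328/30719 387460/30719 -4962/30719; 3430/30719 -4962/30719 20245/61438]

x' = [75534/30719, 82763/30719, 20597/61438]
P' = [173656/30719 254328/30719 3430/30719; 254328/30719 387460/30719 -4962/30719; 3430/30719 -4962/30719 20245/61438]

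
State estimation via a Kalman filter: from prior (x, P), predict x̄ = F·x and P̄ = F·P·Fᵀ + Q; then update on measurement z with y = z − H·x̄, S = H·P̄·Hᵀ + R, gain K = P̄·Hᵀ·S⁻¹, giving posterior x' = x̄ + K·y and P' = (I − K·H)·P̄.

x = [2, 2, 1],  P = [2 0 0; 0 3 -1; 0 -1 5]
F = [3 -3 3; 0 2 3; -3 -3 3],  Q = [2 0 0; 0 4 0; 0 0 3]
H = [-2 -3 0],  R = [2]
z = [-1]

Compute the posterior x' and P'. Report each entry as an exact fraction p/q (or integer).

x' = [-4331/1243, 3319/1243, -17271/1243]
P' = [40630/1243 -26880/1243 16956/1243; -26880/1243 18058/1243 -11148/1243; 16956/1243 -11148/1243 83217/1243]

x̄ = F·x = [3, 7, -9]
P̄ = F·P·Fᵀ + Q = [110 30 72; 30 49 30; 72 30 111]
y = z − H·x̄ = [26]
S = H·P̄·Hᵀ + R = [1243]
K = P̄·Hᵀ·S⁻¹ = [-310/1243; -207/1243; -234/1243]
x' = x̄ + K·y = [-4331/1243, 3319/1243, -17271/1243]
P' = (I − K·H)·P̄ = [40630/1243 -26880/1243 16956/1243; -26880/1243 18058/1243 -11148/1243; 16956/1243 -11148/1243 83217/1243]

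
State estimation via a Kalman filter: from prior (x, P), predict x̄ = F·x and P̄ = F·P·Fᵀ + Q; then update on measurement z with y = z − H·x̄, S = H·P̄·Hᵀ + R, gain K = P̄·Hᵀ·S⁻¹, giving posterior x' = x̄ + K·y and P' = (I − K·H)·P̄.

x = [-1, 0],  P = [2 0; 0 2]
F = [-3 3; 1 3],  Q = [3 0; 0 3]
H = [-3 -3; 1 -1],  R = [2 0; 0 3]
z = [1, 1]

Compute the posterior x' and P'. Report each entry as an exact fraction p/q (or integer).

x̄ = F·x = [3, -1]
P̄ = F·P·Fᵀ + Q = [39 12; 12 23]
y = z − H·x̄ = [7, -3]
S = H·P̄·Hᵀ + R = [776 -48; -48 41]
K = P̄·Hᵀ·S⁻¹ = [-711/4216 243/527; -4833/29512 -1697/3689]
x' = x̄ + K·y = [1839/4216, -22615/29512]
P' = (I − K·H)·P̄ = [3153/4216 -2679/4216; -2679/4216 21975/29512]

x' = [1839/4216, -22615/29512]
P' = [3153/4216 -2679/4216; -2679/4216 21975/29512]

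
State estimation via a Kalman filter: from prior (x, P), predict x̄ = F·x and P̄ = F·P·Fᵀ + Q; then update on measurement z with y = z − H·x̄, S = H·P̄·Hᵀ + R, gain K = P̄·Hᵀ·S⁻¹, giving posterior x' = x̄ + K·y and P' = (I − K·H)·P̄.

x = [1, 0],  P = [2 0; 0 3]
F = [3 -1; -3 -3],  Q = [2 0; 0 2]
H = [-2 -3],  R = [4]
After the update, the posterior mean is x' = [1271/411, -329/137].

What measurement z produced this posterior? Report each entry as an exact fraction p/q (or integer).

x̄ = F·x = [3, -3]
P̄ = F·P·Fᵀ + Q = [23 -9; -9 47]
S = H·P̄·Hᵀ + R = [411]
K = P̄·Hᵀ·S⁻¹ = [-19/411; -41/137]
x' − x̄ = [38/411, 82/137] = K·y
y = (KᵀK)⁻¹·Kᵀ·(x' − x̄) = [-2]
z = y + H·x̄ = [-2] + [3] = [1]

z = [1]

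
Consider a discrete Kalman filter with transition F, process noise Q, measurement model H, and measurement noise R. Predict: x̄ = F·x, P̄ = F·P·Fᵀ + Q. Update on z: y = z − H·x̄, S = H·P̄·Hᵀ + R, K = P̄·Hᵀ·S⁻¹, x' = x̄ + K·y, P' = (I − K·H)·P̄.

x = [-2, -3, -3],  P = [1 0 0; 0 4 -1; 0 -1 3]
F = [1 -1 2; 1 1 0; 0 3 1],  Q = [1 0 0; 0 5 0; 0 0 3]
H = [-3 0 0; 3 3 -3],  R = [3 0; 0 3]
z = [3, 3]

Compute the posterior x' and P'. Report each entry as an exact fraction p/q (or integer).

x̄ = F·x = [-5, -5, -12]
P̄ = F·P·Fᵀ + Q = [22 -5 -11; -5 10 11; -11 11 36]
y = z − H·x̄ = [-12, -3]
S = H·P̄·Hᵀ + R = [201 -252; -252 525]
K = P̄·Hᵀ·S⁻¹ = [-214/667 4/667; 53/667 18/4669; -157/667 -1488/4669]
x' = x̄ + K·y = [-779/667, -27851/4669, -38376/4669]
P' = (I − K·H)·P̄ = [214/667 -53/667 157/667; -53/667 41449/4669 41060/4669; 157/667 41060/4669 43647/4669]

x' = [-779/667, -27851/4669, -38376/4669]
P' = [214/667 -53/667 157/667; -53/667 41449/4669 41060/4669; 157/667 41060/4669 43647/4669]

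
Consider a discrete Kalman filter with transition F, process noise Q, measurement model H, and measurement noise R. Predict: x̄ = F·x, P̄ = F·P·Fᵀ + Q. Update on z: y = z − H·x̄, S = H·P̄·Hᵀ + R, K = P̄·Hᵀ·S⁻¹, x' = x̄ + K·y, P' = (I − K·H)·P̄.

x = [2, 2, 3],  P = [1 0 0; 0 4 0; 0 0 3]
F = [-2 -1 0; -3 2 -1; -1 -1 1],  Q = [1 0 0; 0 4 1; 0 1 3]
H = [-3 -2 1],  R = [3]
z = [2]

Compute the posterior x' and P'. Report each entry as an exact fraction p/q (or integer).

x̄ = F·x = [-6, -5, -1]
P̄ = F·P·Fᵀ + Q = [9 -2 6; -2 32 -7; 6 -7 11]
y = z − H·x̄ = [-25]
S = H·P̄·Hᵀ + R = [191]
K = P̄·Hᵀ·S⁻¹ = [-17/191; -65/191; 7/191]
x' = x̄ + K·y = [-721/191, 670/191, -366/191]
P' = (I − K·H)·P̄ = [1430/191 -1487/191 1265/191; -1487/191 1887/191 -882/191; 1265/191 -882/191 2052/191]

x' = [-721/191, 670/191, -366/191]
P' = [1430/191 -1487/191 1265/191; -1487/191 1887/191 -882/191; 1265/191 -882/191 2052/191]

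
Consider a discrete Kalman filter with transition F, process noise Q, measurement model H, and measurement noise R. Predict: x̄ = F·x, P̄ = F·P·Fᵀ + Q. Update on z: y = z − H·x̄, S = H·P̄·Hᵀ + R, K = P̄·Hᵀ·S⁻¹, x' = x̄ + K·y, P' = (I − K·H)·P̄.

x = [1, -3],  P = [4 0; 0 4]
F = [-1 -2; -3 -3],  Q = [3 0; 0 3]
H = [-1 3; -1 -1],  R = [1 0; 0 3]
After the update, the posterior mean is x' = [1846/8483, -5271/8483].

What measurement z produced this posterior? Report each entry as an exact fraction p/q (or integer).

x̄ = F·x = [5, 6]
P̄ = F·P·Fᵀ + Q = [23 36; 36 75]
S = H·P̄·Hᵀ + R = [483 -274; -274 173]
K = P̄·Hᵀ·S⁻¹ = [-1461/8483 -5207/8483; 2283/8483 -1827/8483]
x' − x̄ = [-40569/8483, -56169/8483] = K·y
y = (KᵀK)⁻¹·Kᵀ·(x' − x̄) = [-15, 12]
z = y + H·x̄ = [-15, 12] + [13, -11] = [-2, 1]

z = [-2, 1]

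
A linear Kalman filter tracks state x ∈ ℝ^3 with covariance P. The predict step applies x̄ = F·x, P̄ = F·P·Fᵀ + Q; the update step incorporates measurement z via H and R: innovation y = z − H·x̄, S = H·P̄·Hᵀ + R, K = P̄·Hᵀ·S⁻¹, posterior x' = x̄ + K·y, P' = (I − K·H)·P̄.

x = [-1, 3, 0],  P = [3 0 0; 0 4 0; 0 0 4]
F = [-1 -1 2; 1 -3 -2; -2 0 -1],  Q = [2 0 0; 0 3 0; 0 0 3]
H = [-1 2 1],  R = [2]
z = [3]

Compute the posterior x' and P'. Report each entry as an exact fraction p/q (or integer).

x' = [-1415/318, -805/318, 1111/318]
P' = [6269/318 2899/318 389/318; 2899/318 2819/318 -2489/318; 389/318 -2489/318 5417/318]

x̄ = F·x = [-2, -10, 2]
P̄ = F·P·Fᵀ + Q = [25 -7 -2; -7 58 2; -2 2 19]
y = z − H·x̄ = [19]
S = H·P̄·Hᵀ + R = [318]
K = P̄·Hᵀ·S⁻¹ = [-41/318; 125/318; 25/318]
x' = x̄ + K·y = [-1415/318, -805/318, 1111/318]
P' = (I − K·H)·P̄ = [6269/318 2899/318 389/318; 2899/318 2819/318 -2489/318; 389/318 -2489/318 5417/318]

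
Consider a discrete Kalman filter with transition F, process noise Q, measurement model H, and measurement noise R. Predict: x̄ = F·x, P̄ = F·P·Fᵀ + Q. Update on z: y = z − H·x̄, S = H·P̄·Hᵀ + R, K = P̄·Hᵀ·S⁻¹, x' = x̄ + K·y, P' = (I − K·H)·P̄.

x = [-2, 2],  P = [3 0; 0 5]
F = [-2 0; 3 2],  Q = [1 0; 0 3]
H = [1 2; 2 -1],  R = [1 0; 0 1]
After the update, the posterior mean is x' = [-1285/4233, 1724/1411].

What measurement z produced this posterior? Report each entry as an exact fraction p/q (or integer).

z = [2, -2]

x̄ = F·x = [4, -2]
P̄ = F·P·Fᵀ + Q = [13 -18; -18 50]
S = H·P̄·Hᵀ + R = [142 -128; -128 175]
K = P̄·Hᵀ·S⁻¹ = [1607/8466 1652/4233; 557/1411 -286/1411]
x' − x̄ = [-18217/4233, 4546/1411] = K·y
y = (KᵀK)⁻¹·Kᵀ·(x' − x̄) = [2, -12]
z = y + H·x̄ = [2, -12] + [0, 10] = [2, -2]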